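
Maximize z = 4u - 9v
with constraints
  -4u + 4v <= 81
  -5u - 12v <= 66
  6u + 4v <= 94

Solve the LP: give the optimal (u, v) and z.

u = 348/13, v = -433/26, maximum z = 6681/26

Vertices and z = 4u - 9v:
  (-309/17, 141/68) → z = -6213/68
  (13/10, 431/20) → z = -755/4
  (348/13, -433/26) → z = 6681/26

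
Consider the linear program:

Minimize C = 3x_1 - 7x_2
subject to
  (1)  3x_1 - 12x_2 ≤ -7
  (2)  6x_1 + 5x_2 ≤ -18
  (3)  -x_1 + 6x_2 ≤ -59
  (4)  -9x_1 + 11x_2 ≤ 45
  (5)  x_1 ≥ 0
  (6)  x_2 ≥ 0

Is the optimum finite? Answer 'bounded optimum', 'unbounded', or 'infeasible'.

The boundaries x_1 = 0 and x_2 = 0 meet at (0, 0), but that point violates 3x_1 - 12x_2 ≤ -7. Every candidate vertex is excluded by some other constraint, so the feasible region is empty.

infeasible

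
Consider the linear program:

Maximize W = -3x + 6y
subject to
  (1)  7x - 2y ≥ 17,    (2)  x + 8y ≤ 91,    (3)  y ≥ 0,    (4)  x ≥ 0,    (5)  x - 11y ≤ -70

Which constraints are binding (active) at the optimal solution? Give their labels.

(1) and (2)

Extreme points and W = -3x + 6y:
  (159/29, 310/29) → W = 1383/29
  (109/25, 169/25) → W = 687/25
  (441/19, 161/19) → W = -357/19

The maximum is at (159/29, 310/29). Substituting into each constraint, equality holds for (1) and (2); the remaining constraints have slack.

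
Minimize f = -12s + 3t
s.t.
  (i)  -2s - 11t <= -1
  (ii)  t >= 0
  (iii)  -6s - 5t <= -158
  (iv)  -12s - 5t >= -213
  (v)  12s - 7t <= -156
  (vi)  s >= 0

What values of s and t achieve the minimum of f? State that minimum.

Vertices and f = -12s + 3t:
  (163/51, 472/17) → f = 764/17
  (0, 158/5) → f = 474/5
  (79/16, 123/4) → f = 33
  (0, 213/5) → f = 639/5

s = 79/16, t = 123/4, minimum f = 33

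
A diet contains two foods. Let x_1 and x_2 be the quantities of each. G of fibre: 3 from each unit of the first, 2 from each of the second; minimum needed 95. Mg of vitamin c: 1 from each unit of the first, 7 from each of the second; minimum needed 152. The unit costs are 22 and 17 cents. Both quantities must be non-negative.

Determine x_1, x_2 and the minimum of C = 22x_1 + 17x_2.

Extreme points and C = 22x_1 + 17x_2:
  (0, 95/2) → C = 1615/2
  (152, 0) → C = 3344
  (19, 19) → C = 741
The feasible region is unbounded (it extends along (0, 1), (1, 0)), but C strictly increases along every unbounded feasible direction, so there is no improving ray and the minimum is attained at a vertex.

x_1 = 19, x_2 = 19, minimum C = 741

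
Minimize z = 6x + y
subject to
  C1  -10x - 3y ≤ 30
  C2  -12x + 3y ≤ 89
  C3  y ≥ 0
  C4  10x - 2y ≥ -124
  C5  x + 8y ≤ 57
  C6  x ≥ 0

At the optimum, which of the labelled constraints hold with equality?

C3 and C6

Feasible corners and z = 6x + y:
  (57, 0) → z = 342
  (0, 0) → z = 0
  (0, 57/8) → z = 57/8

The minimum is at (0, 0). Substituting into each constraint, equality holds for C3 and C6; the remaining constraints have slack.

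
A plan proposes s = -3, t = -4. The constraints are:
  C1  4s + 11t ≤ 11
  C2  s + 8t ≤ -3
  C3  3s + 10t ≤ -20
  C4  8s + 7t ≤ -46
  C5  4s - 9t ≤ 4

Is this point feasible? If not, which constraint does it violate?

Constraint C5: 4s - 9t = 24, which is not ≤ 4. All other constraints are satisfied.

not feasible — violates C5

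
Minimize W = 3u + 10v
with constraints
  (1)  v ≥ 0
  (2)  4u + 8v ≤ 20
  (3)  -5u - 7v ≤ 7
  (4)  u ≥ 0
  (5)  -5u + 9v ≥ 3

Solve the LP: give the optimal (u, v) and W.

Extreme points and W = 3u + 10v:
  (0, 5/2) → W = 25
  (39/19, 28/19) → W = 397/19
  (0, 1/3) → W = 10/3

The optimum lies where u = 0 and -5u + 9v = 3.
Solving simultaneously gives u = 0, v = 1/3.

u = 0, v = 1/3, minimum W = 10/3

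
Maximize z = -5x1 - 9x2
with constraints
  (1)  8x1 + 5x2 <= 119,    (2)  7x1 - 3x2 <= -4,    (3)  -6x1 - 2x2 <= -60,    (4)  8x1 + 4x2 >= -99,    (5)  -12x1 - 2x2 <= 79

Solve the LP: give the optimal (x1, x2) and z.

x1 = 43/8, x2 = 111/8, maximum z = -607/4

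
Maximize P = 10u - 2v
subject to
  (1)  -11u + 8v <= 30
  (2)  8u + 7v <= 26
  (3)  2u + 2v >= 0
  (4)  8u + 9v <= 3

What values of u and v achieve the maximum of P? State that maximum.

u = 26, v = -26, maximum P = 312

Vertices and P = 10u - 2v:
  (-30/19, 30/19) → P = -360/19
  (-246/163, 273/163) → P = -3006/163
  (26, -26) → P = 312
  (213/16, -23/2) → P = 1249/8

At the optimal vertex, 8u + 7v = 26 and 2u + 2v = 0.
Solving simultaneously gives u = 26, v = -26.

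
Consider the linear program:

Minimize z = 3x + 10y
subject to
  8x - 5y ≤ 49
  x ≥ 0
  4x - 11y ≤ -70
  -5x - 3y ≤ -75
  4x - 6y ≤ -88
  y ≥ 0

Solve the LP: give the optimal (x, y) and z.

Feasible corners and z = 3x + 10y:
  (367/14, 225/7) → z = 5601/14
  (0, 25) → z = 250
  (31/7, 370/21) → z = 3979/21
The feasible region is unbounded (it extends along (0, 1), (5, 8)), but z strictly increases along every unbounded feasible direction, so there is no improving ray and the minimum is attained at a vertex.

x = 31/7, y = 370/21, minimum z = 3979/21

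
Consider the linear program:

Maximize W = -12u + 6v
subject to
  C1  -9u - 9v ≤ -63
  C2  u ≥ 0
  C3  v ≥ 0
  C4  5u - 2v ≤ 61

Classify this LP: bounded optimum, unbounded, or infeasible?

From the feasible point (0, 7), moving in the direction (0, 1) keeps every constraint satisfied while W increases without bound.

unbounded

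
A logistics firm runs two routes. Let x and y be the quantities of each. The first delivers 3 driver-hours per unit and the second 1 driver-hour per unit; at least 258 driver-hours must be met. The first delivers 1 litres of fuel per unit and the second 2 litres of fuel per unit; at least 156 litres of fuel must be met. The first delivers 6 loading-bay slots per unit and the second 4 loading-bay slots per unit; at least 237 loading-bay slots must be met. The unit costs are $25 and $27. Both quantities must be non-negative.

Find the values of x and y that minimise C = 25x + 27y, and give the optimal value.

The feasible region is unbounded (it extends along (0, 1), (1, 0)), but C strictly increases along every unbounded feasible direction, so there is no improving ray and the minimum is attained at a vertex.

The binding constraints are 3x + y = 258 and x + 2y = 156.
Solving simultaneously gives x = 72, y = 42.

x = 72, y = 42, minimum C = 2934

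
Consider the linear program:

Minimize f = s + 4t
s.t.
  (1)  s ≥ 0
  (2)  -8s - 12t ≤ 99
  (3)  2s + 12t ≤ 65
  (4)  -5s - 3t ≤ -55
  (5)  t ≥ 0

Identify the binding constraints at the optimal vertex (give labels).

(4) and (5)

Vertices and f = s + 4t:
  (155/18, 215/54) → f = 1325/54
  (65/2, 0) → f = 65/2
  (11, 0) → f = 11

The minimum is at (11, 0). Substituting into each constraint, equality holds for (4) and (5); the remaining constraints have slack.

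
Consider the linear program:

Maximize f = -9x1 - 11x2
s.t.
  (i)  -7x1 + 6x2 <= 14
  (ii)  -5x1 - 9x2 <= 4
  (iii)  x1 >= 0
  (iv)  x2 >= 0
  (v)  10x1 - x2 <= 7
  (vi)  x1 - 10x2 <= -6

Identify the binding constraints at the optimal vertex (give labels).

Feasible corners and f = -9x1 - 11x2:
  (0, 7/3) → f = -77/3
  (56/53, 189/53) → f = -2583/53
  (0, 3/5) → f = -33/5
  (76/99, 67/99) → f = -1421/99

The maximum is at (0, 3/5). Substituting into each constraint, equality holds for (iii) and (vi); the remaining constraints have slack.

(iii) and (vi)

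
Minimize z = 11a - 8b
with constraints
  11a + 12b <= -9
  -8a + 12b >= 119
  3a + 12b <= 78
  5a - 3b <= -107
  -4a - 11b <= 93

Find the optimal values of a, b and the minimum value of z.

a = -658/5, b = 197/5, minimum z = -8814/5

Feasible corners and z = 11a - 8b:
  (-350/23, 237/23) → z = -5746/23
  (-658/5, 197/5) → z = -8814/5
  (-1456/67, -37/67) → z = -15720/67

The binding constraints are 3a + 12b = 78 and -4a - 11b = 93.
Solving simultaneously gives a = -658/5, b = 197/5.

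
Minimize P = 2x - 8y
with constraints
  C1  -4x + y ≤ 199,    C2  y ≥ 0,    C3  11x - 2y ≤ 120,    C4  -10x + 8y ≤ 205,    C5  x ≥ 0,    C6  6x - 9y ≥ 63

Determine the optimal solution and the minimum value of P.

x = 318/29, y = 9/29, minimum P = 564/29

The binding constraints are 11x - 2y = 120 and 6x - 9y = 63.
Solving simultaneously gives x = 318/29, y = 9/29.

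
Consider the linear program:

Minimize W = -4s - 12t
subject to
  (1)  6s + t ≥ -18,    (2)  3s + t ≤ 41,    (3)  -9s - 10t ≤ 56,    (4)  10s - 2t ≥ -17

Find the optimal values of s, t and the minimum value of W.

The optimum lies where 3s + t = 41 and 10s - 2t = -17.
Solving simultaneously gives s = 65/16, t = 461/16.

s = 65/16, t = 461/16, minimum W = -362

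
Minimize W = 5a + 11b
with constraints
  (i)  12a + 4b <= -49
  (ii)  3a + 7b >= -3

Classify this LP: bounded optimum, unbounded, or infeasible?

unbounded

From the feasible point (-331/72, 37/24), moving in the direction (-7, 3) keeps every constraint satisfied while W decreases without bound.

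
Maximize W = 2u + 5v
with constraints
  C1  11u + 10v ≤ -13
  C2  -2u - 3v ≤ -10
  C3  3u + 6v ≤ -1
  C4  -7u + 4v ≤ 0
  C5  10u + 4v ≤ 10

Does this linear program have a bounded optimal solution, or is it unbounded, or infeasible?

The boundaries 11u + 10v = -13 and -7u + 4v = 0 meet at (-26/57, -91/114), but that point violates -2u - 3v ≤ -10. Every candidate vertex is excluded by some other constraint, so the feasible region is empty.

infeasible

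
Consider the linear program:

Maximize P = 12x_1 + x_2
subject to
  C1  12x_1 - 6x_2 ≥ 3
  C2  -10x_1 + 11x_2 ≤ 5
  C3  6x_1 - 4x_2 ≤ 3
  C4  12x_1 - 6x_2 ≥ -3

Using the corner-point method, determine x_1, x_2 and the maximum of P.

Feasible corners and P = 12x_1 + x_2:
  (7/8, 5/4) → P = 47/4
  (-1/2, -3/2) → P = -15/2
  (53/26, 30/13) → P = 348/13

x_1 = 53/26, x_2 = 30/13, maximum P = 348/13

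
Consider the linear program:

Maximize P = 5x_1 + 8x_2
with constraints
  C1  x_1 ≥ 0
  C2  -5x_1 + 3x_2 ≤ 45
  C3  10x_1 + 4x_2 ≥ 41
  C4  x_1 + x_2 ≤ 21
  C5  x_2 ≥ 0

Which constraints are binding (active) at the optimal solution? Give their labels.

Extreme points and P = 5x_1 + 8x_2:
  (0, 15) → P = 120
  (0, 41/4) → P = 82
  (9/4, 75/4) → P = 645/4
  (41/10, 0) → P = 41/2
  (21, 0) → P = 105

The maximum is at (9/4, 75/4). Substituting into each constraint, equality holds for C2 and C4; the remaining constraints have slack.

C2 and C4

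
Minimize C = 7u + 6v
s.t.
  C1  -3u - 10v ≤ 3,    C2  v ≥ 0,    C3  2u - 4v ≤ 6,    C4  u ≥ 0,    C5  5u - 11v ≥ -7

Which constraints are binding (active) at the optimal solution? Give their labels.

Corner points and C = 7u + 6v:
  (3, 0) → C = 21
  (0, 0) → C = 0
  (47, 22) → C = 461
  (0, 7/11) → C = 42/11

The minimum is at (0, 0). Substituting into each constraint, equality holds for C2 and C4; the remaining constraints have slack.

C2 and C4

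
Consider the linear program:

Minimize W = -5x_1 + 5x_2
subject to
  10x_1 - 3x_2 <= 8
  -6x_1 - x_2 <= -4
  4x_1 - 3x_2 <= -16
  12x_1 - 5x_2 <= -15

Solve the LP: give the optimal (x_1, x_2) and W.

Corner points and W = -5x_1 + 5x_2:
  (85/14, 123/7) → W = 115/2
  (-2/11, 56/11) → W = 290/11
  (35/16, 33/4) → W = 485/16
The feasible region is unbounded (it extends along (3, 10), (-1, 6)), but W strictly increases along every unbounded feasible direction, so there is no improving ray and the minimum is attained at a vertex.

The optimum lies where -6x_1 - x_2 = -4 and 4x_1 - 3x_2 = -16.
Solving simultaneously gives x_1 = -2/11, x_2 = 56/11.

x_1 = -2/11, x_2 = 56/11, minimum W = 290/11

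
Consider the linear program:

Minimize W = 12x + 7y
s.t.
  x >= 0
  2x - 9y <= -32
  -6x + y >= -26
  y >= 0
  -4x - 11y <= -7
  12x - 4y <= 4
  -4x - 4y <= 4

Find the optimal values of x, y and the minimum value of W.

x = 0, y = 32/9, minimum W = 224/9

Extreme points and W = 12x + 7y:
  (0, 32/9) → W = 224/9
  (41/25, 98/25) → W = 1178/25
  (25/3, 24) → W = 268
The feasible region is unbounded (it extends along (0, 1), (1, 6)), but W strictly increases along every unbounded feasible direction, so there is no improving ray and the minimum is attained at a vertex.

At the optimal vertex, x = 0 and 2x - 9y = -32.
Solving simultaneously gives x = 0, y = 32/9.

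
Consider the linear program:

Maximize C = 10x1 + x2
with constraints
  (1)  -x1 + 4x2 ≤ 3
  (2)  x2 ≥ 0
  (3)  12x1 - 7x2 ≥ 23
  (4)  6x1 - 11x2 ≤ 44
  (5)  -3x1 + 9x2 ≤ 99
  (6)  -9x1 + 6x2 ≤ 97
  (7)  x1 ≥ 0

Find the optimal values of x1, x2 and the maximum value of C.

x1 = 209/13, x2 = 62/13, maximum C = 2152/13

Corner points and C = 10x1 + x2:
  (113/41, 59/41) → C = 29
  (209/13, 62/13) → C = 2152/13
  (23/12, 0) → C = 115/6
  (22/3, 0) → C = 220/3

The binding constraints are -x1 + 4x2 = 3 and 6x1 - 11x2 = 44.
Solving simultaneously gives x1 = 209/13, x2 = 62/13.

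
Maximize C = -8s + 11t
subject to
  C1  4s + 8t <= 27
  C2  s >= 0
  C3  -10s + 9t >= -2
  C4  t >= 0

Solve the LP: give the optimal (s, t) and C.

s = 0, t = 27/8, maximum C = 297/8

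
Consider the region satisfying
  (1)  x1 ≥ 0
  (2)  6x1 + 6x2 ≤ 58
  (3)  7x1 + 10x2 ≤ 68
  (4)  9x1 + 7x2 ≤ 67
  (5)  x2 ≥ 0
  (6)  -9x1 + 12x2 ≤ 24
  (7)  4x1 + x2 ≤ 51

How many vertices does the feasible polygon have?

5

Intersecting each pair of boundary lines and keeping only the points that satisfy every inequality leaves:
  (0, 0)
  (0, 2)
  (194/41, 143/41)
  (96/29, 130/29)
  (67/9, 0)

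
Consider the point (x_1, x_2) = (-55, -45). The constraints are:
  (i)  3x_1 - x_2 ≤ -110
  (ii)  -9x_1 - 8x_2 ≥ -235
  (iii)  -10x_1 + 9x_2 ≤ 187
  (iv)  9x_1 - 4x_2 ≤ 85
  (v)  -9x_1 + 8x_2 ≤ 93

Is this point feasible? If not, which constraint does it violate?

Constraint (v): -9x_1 + 8x_2 = 135, which is not ≤ 93. All other constraints are satisfied.

not feasible — violates (v)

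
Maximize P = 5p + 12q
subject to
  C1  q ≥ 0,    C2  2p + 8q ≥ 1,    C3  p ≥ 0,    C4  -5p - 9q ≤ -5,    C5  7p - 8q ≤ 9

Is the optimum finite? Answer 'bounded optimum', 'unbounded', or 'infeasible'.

unbounded

From the feasible point (1, 0), moving in the direction (0, 1) keeps every constraint satisfied while P increases without bound.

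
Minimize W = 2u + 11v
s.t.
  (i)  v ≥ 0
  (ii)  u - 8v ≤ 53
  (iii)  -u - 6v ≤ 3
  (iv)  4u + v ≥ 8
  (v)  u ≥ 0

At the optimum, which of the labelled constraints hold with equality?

Feasible corners and W = 2u + 11v:
  (53, 0) → W = 106
  (2, 0) → W = 4
  (0, 8) → W = 88
The feasible region is unbounded (it extends along (0, 1), (8, 1)), but W strictly increases along every unbounded feasible direction, so there is no improving ray and the minimum is attained at a vertex.

The minimum is at (2, 0). Substituting into each constraint, equality holds for (i) and (iv); the remaining constraints have slack.

(i) and (iv)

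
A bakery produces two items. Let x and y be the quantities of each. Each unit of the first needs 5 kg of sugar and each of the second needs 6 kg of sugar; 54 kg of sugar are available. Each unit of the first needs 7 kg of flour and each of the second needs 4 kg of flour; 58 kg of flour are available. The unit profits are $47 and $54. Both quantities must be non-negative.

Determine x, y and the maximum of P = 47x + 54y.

x = 6, y = 4, maximum P = 498

Corner points and P = 47x + 54y:
  (0, 0) → P = 0
  (0, 9) → P = 486
  (58/7, 0) → P = 2726/7
  (6, 4) → P = 498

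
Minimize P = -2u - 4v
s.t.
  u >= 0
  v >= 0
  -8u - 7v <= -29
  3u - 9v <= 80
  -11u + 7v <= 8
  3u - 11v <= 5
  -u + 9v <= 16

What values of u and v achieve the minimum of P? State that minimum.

Vertices and P = -2u - 4v:
  (354/109, 47/109) → P = -896/109
  (149/79, 157/79) → P = -926/79
  (221/16, 53/16) → P = -327/8

u = 221/16, v = 53/16, minimum P = -327/8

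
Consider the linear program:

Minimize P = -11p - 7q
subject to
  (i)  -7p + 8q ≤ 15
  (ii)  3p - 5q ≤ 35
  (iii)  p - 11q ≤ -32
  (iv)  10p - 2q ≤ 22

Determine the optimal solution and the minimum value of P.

Vertices and P = -11p - 7q:
  (91/69, 209/69) → P = -2464/69
  (103/33, 152/33) → P = -2197/33
  (17/6, 19/6) → P = -160/3

p = 103/33, q = 152/33, minimum P = -2197/33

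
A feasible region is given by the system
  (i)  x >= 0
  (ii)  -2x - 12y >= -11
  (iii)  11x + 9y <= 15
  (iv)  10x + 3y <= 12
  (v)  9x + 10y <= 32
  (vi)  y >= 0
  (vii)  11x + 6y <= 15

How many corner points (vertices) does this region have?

5

Pairwise boundary intersections that survive every other constraint:
  (0, 11/12)
  (0, 0)
  (27/38, 91/114)
  (21/19, 6/19)
  (6/5, 0)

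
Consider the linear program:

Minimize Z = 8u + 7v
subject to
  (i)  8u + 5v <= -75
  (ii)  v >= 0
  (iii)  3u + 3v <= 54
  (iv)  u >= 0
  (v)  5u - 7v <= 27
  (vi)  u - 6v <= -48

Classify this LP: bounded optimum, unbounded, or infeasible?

The boundaries 8u + 5v = -75 and 3u + 3v = 54 meet at (-55, 73), but that point violates u ≥ 0. Every candidate vertex is excluded by some other constraint, so the feasible region is empty.

infeasible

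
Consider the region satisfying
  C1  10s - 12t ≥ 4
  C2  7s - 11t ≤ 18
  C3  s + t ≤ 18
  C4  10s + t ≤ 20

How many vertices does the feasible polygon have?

Of the 6 pairwise boundary intersections, those satisfying every inequality are:
  (-86/13, -76/13)
  (122/65, 16/13)
  (238/117, -40/117)

3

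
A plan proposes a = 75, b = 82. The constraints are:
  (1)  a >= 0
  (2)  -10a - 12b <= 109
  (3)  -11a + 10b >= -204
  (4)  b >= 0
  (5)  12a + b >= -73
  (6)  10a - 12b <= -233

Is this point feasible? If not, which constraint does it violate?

(1): 75 ≥ 0 ✓
(2): -1734 ≤ 109 ✓
(3): -5 ≥ -204 ✓
(4): 82 ≥ 0 ✓
(5): 982 ≥ -73 ✓
(6): -234 ≤ -233 ✓

feasible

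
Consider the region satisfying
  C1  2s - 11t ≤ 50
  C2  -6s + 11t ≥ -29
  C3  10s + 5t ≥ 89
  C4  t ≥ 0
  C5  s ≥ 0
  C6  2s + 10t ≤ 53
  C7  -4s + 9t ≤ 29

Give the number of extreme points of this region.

3

Of the 21 pairwise boundary intersections, those satisfying every inequality are:
  (281/35, 61/35)
  (873/82, 130/41)
  (125/18, 176/45)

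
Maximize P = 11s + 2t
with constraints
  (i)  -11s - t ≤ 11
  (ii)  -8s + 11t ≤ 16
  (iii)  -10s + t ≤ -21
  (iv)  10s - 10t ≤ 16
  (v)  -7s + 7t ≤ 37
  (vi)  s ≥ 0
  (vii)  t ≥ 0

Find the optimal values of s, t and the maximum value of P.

Feasible corners and P = 11s + 2t:
  (247/102, 164/51) → P = 3373/102
  (56/5, 48/5) → P = 712/5
  (97/45, 5/9) → P = 1117/45

At the optimal vertex, -8s + 11t = 16 and 10s - 10t = 16.
Solving simultaneously gives s = 56/5, t = 48/5.

s = 56/5, t = 48/5, maximum P = 712/5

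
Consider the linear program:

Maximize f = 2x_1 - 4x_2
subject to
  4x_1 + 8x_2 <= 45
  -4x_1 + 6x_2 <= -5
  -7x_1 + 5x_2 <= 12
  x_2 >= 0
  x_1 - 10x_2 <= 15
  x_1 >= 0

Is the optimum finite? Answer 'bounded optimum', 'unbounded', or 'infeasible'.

Extreme points and f = 2x_1 - 4x_2:
  (155/28, 20/7) → f = -5/14
  (45/4, 0) → f = 45/2
  (5/4, 0) → f = 5/2
The feasible region has finitely many vertices and no improving ray; the maximum is 45/2 at (45/4, 0).

bounded optimum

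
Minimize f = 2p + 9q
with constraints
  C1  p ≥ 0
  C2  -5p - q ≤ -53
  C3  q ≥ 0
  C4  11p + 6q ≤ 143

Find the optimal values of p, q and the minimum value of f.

p = 53/5, q = 0, minimum f = 106/5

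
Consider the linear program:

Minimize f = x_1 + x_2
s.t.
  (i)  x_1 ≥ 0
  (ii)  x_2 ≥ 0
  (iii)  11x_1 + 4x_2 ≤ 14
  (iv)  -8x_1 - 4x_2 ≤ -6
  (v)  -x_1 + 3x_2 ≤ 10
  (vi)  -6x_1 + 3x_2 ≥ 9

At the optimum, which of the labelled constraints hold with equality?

(i) and (vi)

Vertices and f = x_1 + x_2:
  (0, 10/3) → f = 10/3
  (0, 3) → f = 3
  (2/37, 124/37) → f = 126/37
  (2/19, 61/19) → f = 63/19

The minimum is at (0, 3). Substituting into each constraint, equality holds for (i) and (vi); the remaining constraints have slack.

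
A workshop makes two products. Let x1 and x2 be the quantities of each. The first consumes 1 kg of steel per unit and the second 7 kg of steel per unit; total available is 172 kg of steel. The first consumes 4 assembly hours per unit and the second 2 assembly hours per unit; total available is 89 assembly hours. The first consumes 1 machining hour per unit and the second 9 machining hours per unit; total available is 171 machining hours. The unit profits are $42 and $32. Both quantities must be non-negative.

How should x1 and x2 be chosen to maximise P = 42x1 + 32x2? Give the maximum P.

x1 = 27/2, x2 = 35/2, maximum P = 1127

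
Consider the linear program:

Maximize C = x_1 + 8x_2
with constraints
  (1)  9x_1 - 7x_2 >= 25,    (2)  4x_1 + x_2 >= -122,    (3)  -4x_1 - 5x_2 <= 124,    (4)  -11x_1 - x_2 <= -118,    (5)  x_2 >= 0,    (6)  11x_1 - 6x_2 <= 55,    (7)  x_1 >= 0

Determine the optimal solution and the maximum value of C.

The optimum lies where 9x_1 - 7x_2 = 25 and 11x_1 - 6x_2 = 55.
Solving simultaneously gives x_1 = 235/23, x_2 = 220/23.

x_1 = 235/23, x_2 = 220/23, maximum C = 1995/23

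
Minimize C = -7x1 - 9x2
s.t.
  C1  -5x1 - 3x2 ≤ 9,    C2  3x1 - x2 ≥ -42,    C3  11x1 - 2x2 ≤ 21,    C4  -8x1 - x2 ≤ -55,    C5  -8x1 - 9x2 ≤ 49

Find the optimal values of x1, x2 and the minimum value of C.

Vertices and C = -7x1 - 9x2:
  (21, 105) → C = -1092
  (13/11, 501/11) → C = -4600/11
  (131/27, 437/27) → C = -4850/27

x1 = 21, x2 = 105, minimum C = -1092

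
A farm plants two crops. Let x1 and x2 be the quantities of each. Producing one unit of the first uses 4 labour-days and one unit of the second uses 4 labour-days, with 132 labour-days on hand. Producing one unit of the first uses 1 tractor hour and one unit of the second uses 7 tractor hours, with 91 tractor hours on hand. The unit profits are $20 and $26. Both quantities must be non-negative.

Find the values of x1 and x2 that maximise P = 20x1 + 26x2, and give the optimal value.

x1 = 70/3, x2 = 29/3, maximum P = 718

Extreme points and P = 20x1 + 26x2:
  (0, 0) → P = 0
  (0, 13) → P = 338
  (33, 0) → P = 660
  (70/3, 29/3) → P = 718

At the optimal vertex, 4x1 + 4x2 = 132 and x1 + 7x2 = 91.
Solving simultaneously gives x1 = 70/3, x2 = 29/3.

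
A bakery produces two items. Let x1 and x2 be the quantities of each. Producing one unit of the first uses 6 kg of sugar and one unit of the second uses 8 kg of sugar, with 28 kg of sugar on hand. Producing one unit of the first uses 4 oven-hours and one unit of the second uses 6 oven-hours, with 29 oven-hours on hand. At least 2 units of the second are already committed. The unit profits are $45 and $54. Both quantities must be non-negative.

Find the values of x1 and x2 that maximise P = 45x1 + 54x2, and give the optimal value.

Extreme points and P = 45x1 + 54x2:
  (0, 7/2) → P = 189
  (0, 2) → P = 108
  (2, 2) → P = 198

At the optimal vertex, 6x1 + 8x2 = 28 and x2 = 2.
Solving simultaneously gives x1 = 2, x2 = 2.

x1 = 2, x2 = 2, maximum P = 198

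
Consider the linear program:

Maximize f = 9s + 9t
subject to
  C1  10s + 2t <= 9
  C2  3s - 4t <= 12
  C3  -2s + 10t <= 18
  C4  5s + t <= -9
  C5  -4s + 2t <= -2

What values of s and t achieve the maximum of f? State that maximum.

s = -8/7, t = -23/7, maximum f = -279/7

Extreme points and f = 9s + 9t:
  (-24/23, -87/23) → f = -999/23
  (-8/5, -21/5) → f = -261/5
  (-8/7, -23/7) → f = -279/7

The binding constraints are 5s + t = -9 and -4s + 2t = -2.
Solving simultaneously gives s = -8/7, t = -23/7.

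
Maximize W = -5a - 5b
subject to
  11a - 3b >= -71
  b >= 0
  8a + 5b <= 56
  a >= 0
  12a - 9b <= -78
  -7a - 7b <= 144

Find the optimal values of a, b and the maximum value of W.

a = 0, b = 26/3, maximum W = -130/3

Extreme points and W = -5a - 5b:
  (0, 56/5) → W = -56
  (19/22, 108/11) → W = -1175/22
  (0, 26/3) → W = -130/3

The optimum lies where a = 0 and 12a - 9b = -78.
Solving simultaneously gives a = 0, b = 26/3.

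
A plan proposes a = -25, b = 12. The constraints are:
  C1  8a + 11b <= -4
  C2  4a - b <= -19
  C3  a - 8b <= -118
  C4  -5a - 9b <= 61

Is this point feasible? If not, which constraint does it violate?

C1: -68 ≤ -4 ✓
C2: -112 ≤ -19 ✓
C3: -121 ≤ -118 ✓
C4: 17 ≤ 61 ✓

feasible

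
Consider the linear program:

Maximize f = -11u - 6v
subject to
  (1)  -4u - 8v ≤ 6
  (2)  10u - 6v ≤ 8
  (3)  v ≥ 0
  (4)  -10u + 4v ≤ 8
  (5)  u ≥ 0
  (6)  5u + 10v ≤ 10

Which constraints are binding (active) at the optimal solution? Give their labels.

Corner points and f = -11u - 6v:
  (4/5, 0) → f = -44/5
  (14/13, 6/13) → f = -190/13
  (0, 0) → f = 0
  (0, 1) → f = -6

The maximum is at (0, 0). Substituting into each constraint, equality holds for (3) and (5); the remaining constraints have slack.

(3) and (5)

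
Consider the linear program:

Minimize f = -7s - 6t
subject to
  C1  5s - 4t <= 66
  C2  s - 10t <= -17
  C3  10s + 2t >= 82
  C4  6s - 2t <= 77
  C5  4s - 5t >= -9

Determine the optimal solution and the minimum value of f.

s = 403/22, t = 181/11, minimum f = -4993/22

Vertices and f = -7s - 6t:
  (131/17, 42/17) → f = -1169/17
  (402/29, 179/58) → f = -3351/29
  (196/29, 209/29) → f = -2626/29
  (403/22, 181/11) → f = -4993/22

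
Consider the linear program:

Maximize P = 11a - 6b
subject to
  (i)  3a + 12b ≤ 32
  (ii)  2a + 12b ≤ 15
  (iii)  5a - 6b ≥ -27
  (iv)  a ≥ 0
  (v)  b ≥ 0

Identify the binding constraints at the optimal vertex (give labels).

Vertices and P = 11a - 6b:
  (0, 5/4) → P = -15/2
  (15/2, 0) → P = 165/2
  (0, 0) → P = 0

The maximum is at (15/2, 0). Substituting into each constraint, equality holds for (ii) and (v); the remaining constraints have slack.

(ii) and (v)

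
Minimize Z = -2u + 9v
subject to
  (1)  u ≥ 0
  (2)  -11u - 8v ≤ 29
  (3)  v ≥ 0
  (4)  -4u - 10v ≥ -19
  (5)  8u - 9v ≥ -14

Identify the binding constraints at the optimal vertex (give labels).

(3) and (4)

Corner points and Z = -2u + 9v:
  (0, 0) → Z = 0
  (0, 14/9) → Z = 14
  (19/4, 0) → Z = -19/2
  (31/116, 52/29) → Z = 905/58

The minimum is at (19/4, 0). Substituting into each constraint, equality holds for (3) and (4); the remaining constraints have slack.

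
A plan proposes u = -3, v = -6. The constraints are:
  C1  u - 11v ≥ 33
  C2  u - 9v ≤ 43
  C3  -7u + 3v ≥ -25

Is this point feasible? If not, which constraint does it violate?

Constraint C2: u - 9v = 51, which is not ≤ 43. All other constraints are satisfied.

not feasible — violates C2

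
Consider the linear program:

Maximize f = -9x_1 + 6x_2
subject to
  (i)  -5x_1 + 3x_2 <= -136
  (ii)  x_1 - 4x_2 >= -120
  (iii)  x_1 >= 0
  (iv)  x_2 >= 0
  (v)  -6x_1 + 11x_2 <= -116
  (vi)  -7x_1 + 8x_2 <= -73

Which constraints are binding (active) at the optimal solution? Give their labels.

(i) and (v)

Corner points and f = -9x_1 + 6x_2:
  (136/5, 0) → f = -1224/5
  (1148/37, 236/37) → f = -8916/37
  (1784/13, 836/13) → f = -11040/13
The feasible region is unbounded (it extends along (4, 1), (1, 0)), but f strictly decreases along every unbounded feasible direction, so there is no improving ray and the maximum is attained at a vertex.

The maximum is at (1148/37, 236/37). Substituting into each constraint, equality holds for (i) and (v); the remaining constraints have slack.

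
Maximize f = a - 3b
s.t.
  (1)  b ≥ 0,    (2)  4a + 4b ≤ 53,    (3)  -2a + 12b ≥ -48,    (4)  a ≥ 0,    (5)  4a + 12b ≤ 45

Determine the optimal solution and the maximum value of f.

Corner points and f = a - 3b:
  (0, 0) → f = 0
  (45/4, 0) → f = 45/4
  (0, 15/4) → f = -45/4

At the optimal vertex, b = 0 and 4a + 12b = 45.
Solving simultaneously gives a = 45/4, b = 0.

a = 45/4, b = 0, maximum f = 45/4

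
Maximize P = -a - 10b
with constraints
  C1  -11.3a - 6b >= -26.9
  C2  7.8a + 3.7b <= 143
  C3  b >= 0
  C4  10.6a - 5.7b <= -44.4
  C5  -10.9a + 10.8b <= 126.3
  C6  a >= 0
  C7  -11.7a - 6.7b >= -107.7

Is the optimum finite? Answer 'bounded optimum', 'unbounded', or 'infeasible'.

infeasible

The boundaries -11.3a - 6b = -26.9 and b = 0 meet at (269/113, 0), but that point violates 10.6a - 5.7b ≤ -44.4. Every candidate vertex is excluded by some other constraint, so the feasible region is empty.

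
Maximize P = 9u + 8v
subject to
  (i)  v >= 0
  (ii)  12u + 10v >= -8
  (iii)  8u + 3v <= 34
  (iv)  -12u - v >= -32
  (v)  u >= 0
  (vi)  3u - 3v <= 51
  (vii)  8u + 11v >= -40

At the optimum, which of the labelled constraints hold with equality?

(iii) and (v)

Extreme points and P = 9u + 8v:
  (8/3, 0) → P = 24
  (0, 0) → P = 0
  (31/14, 38/7) → P = 887/14
  (0, 34/3) → P = 272/3

The maximum is at (0, 34/3). Substituting into each constraint, equality holds for (iii) and (v); the remaining constraints have slack.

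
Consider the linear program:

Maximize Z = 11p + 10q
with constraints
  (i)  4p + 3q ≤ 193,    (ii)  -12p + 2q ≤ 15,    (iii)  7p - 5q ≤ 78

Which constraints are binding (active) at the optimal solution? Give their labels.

Corner points and Z = 11p + 10q:
  (31/4, 54) → Z = 2501/4
  (1199/41, 1039/41) → Z = 23579/41
  (-231/46, -1041/46) → Z = -12951/46

The maximum is at (31/4, 54). Substituting into each constraint, equality holds for (i) and (ii); the remaining constraints have slack.

(i) and (ii)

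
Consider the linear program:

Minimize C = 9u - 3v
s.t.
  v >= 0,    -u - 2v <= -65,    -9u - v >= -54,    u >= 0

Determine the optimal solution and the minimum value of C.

Vertices and C = 9u - 3v:
  (43/17, 531/17) → C = -1206/17
  (0, 65/2) → C = -195/2
  (0, 54) → C = -162

u = 0, v = 54, minimum C = -162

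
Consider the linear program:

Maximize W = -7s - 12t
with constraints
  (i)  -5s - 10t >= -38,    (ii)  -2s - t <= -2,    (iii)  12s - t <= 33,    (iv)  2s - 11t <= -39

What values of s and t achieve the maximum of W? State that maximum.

s = -17/24, t = 41/12, maximum W = -865/24

Extreme points and W = -7s - 12t:
  (-6/5, 22/5) → W = -222/5
  (28/75, 271/75) → W = -3448/75
  (-17/24, 41/12) → W = -865/24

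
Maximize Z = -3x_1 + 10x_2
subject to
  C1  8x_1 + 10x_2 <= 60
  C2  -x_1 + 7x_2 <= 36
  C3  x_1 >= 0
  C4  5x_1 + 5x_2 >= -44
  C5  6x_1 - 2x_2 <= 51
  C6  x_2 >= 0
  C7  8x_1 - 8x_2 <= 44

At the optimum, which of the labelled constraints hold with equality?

Extreme points and Z = -3x_1 + 10x_2:
  (10/11, 58/11) → Z = 50
  (115/18, 8/9) → Z = -185/18
  (0, 36/7) → Z = 360/7
  (0, 0) → Z = 0
  (11/2, 0) → Z = -33/2

The maximum is at (0, 36/7). Substituting into each constraint, equality holds for C2 and C3; the remaining constraints have slack.

C2 and C3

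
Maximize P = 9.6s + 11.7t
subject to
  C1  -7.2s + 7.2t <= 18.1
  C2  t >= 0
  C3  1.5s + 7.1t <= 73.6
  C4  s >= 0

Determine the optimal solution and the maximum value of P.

s = 736/15, t = 0, maximum P = 11776/25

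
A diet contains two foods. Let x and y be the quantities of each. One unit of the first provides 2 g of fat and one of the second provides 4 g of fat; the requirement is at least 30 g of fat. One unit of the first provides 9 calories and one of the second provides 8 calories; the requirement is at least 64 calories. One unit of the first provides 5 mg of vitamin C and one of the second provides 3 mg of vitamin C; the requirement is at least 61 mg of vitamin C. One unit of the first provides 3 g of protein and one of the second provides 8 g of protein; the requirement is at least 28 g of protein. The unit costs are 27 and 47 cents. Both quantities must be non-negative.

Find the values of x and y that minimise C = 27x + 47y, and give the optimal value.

x = 11, y = 2, minimum C = 391

Extreme points and C = 27x + 47y:
  (0, 61/3) → C = 2867/3
  (15, 0) → C = 405
  (11, 2) → C = 391
The feasible region is unbounded (it extends along (0, 1), (1, 0)), but C strictly increases along every unbounded feasible direction, so there is no improving ray and the minimum is attained at a vertex.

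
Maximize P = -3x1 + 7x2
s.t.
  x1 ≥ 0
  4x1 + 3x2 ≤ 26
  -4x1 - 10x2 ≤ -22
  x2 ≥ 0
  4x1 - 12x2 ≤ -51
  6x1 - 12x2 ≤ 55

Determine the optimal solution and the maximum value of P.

x1 = 0, x2 = 26/3, maximum P = 182/3

Corner points and P = -3x1 + 7x2:
  (0, 26/3) → P = 182/3
  (0, 17/4) → P = 119/4
  (53/20, 77/15) → P = 1679/60

The optimum lies where x1 = 0 and 4x1 + 3x2 = 26.
Solving simultaneously gives x1 = 0, x2 = 26/3.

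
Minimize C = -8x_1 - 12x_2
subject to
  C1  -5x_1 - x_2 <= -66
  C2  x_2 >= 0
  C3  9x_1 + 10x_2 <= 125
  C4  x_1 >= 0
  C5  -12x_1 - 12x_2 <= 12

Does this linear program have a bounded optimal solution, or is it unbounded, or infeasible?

bounded optimum

Feasible corners and C = -8x_1 - 12x_2:
  (66/5, 0) → C = -528/5
  (535/41, 31/41) → C = -4652/41
  (125/9, 0) → C = -1000/9
The feasible region has finitely many vertices and no improving ray; the minimum is -4652/41 at (535/41, 31/41).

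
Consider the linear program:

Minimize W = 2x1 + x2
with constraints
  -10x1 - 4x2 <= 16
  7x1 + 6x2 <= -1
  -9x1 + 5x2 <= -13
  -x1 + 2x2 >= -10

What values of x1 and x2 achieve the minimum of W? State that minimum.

x1 = 1/3, x2 = -29/6, minimum W = -25/6

Corner points and W = 2x1 + x2:
  (-14/43, -137/43) → W = -165/43
  (1/3, -29/6) → W = -25/6
  (73/89, -100/89) → W = 46/89
  (29/10, -71/20) → W = 9/4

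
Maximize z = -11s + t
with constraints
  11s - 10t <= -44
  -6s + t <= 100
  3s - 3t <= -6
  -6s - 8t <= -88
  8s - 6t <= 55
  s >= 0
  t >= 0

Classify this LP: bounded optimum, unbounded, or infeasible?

bounded optimum

Feasible corners and z = -11s + t:
  (132/37, 308/37) → z = -1144/37
  (407/7, 957/14) → z = -7997/14
  (0, 100) → z = 100
  (0, 11) → z = 11
The feasible region has finitely many vertices and no improving ray; the maximum is 100 at (0, 100).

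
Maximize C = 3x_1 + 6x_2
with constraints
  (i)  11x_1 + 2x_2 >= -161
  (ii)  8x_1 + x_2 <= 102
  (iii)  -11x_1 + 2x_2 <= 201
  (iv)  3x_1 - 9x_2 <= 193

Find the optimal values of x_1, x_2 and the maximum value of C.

x_1 = 1/9, x_2 = 910/9, maximum C = 607

Corner points and C = 3x_1 + 6x_2:
  (-181/11, 10) → C = 117/11
  (-1063/105, -2606/105) → C = -1255/7
  (1/9, 910/9) → C = 607
  (1111/75, -1238/75) → C = -273/5

The binding constraints are 8x_1 + x_2 = 102 and -11x_1 + 2x_2 = 201.
Solving simultaneously gives x_1 = 1/9, x_2 = 910/9.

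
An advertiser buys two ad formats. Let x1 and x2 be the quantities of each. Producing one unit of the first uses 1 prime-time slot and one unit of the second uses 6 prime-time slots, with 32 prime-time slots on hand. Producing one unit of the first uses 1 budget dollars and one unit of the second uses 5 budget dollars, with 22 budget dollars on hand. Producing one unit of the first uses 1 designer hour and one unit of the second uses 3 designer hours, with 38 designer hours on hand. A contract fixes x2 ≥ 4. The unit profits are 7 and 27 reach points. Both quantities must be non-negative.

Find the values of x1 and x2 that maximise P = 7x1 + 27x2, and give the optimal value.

x1 = 2, x2 = 4, maximum P = 122

Extreme points and P = 7x1 + 27x2:
  (0, 22/5) → P = 594/5
  (0, 4) → P = 108
  (2, 4) → P = 122

The optimum lies where x1 + 5x2 = 22 and x2 = 4.
Solving simultaneously gives x1 = 2, x2 = 4.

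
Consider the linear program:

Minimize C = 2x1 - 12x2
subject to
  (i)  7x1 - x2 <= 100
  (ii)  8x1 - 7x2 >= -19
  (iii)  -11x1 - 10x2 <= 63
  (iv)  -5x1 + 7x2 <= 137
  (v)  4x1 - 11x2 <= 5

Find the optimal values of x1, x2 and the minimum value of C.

Feasible corners and C = 2x1 - 12x2:
  (719/41, 933/41) → C = -238
  (15, 5) → C = -30
  (-631/157, -295/157) → C = 2278/157
  (-643/161, -307/161) → C = 2398/161

x1 = 719/41, x2 = 933/41, minimum C = -238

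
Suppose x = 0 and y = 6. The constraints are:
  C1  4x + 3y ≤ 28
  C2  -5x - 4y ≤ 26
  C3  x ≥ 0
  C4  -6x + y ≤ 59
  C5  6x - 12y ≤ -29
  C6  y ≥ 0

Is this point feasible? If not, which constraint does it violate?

feasible

C1: 18 ≤ 28 ✓
C2: -24 ≤ 26 ✓
C3: 0 ≥ 0 ✓
C4: 6 ≤ 59 ✓
C5: -72 ≤ -29 ✓
C6: 6 ≥ 0 ✓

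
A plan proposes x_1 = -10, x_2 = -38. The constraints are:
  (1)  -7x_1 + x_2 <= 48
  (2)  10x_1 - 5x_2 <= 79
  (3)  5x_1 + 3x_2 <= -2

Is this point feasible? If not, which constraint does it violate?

not feasible — violates (2)

Constraint (2): 10x_1 - 5x_2 = 90, which is not ≤ 79. All other constraints are satisfied.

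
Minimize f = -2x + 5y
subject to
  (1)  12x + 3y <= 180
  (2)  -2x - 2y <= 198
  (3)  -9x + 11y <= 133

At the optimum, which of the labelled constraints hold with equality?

(1) and (2)

Extreme points and f = -2x + 5y:
  (53, -152) → f = -866
  (527/53, 1072/53) → f = 4306/53
  (-611/10, -379/10) → f = -673/10

The minimum is at (53, -152). Substituting into each constraint, equality holds for (1) and (2); the remaining constraints have slack.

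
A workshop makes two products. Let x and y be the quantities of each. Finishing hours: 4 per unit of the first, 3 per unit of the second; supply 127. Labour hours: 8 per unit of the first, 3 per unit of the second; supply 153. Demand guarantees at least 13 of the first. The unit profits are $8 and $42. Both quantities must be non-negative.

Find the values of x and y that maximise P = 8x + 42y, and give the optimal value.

Corner points and P = 8x + 42y:
  (153/8, 0) → P = 153
  (13, 0) → P = 104
  (13, 49/3) → P = 790

The binding constraints are 8x + 3y = 153 and x = 13.
Solving simultaneously gives x = 13, y = 49/3.

x = 13, y = 49/3, maximum P = 790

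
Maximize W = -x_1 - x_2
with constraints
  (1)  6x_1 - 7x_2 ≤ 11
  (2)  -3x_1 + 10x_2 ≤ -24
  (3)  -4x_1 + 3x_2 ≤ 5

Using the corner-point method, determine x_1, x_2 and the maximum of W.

x_1 = -34/5, x_2 = -37/5, maximum W = 71/5

Extreme points and W = -x_1 - x_2:
  (-58/39, -37/13) → W = 13/3
  (-34/5, -37/5) → W = 71/5
  (-122/31, -111/31) → W = 233/31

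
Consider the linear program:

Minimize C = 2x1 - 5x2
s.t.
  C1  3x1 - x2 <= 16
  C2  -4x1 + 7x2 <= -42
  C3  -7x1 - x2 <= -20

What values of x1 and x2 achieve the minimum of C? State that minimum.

Extreme points and C = 2x1 - 5x2:
  (70/17, -62/17) → C = 450/17
  (18/5, -26/5) → C = 166/5
  (182/53, -214/53) → C = 1434/53

The optimum lies where 3x1 - x2 = 16 and -4x1 + 7x2 = -42.
Solving simultaneously gives x1 = 70/17, x2 = -62/17.

x1 = 70/17, x2 = -62/17, minimum C = 450/17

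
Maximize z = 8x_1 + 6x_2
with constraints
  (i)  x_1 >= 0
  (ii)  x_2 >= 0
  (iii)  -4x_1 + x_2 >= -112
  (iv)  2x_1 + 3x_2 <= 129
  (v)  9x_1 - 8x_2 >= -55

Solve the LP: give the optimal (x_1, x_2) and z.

x_1 = 465/14, x_2 = 146/7, maximum z = 2736/7

Vertices and z = 8x_1 + 6x_2:
  (0, 0) → z = 0
  (0, 55/8) → z = 165/4
  (28, 0) → z = 224
  (465/14, 146/7) → z = 2736/7
  (867/43, 1271/43) → z = 14562/43

The binding constraints are -4x_1 + x_2 = -112 and 2x_1 + 3x_2 = 129.
Solving simultaneously gives x_1 = 465/14, x_2 = 146/7.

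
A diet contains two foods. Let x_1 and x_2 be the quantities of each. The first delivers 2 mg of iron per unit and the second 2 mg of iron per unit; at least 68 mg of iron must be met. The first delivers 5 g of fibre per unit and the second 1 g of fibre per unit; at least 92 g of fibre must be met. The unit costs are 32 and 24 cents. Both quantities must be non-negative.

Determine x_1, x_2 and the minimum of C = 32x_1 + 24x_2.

Feasible corners and C = 32x_1 + 24x_2:
  (0, 92) → C = 2208
  (34, 0) → C = 1088
  (29/2, 39/2) → C = 932
The feasible region is unbounded (it extends along (0, 1), (1, 0)), but C strictly increases along every unbounded feasible direction, so there is no improving ray and the minimum is attained at a vertex.

The optimum lies where 2x_1 + 2x_2 = 68 and 5x_1 + x_2 = 92.
Solving simultaneously gives x_1 = 29/2, x_2 = 39/2.

x_1 = 29/2, x_2 = 39/2, minimum C = 932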